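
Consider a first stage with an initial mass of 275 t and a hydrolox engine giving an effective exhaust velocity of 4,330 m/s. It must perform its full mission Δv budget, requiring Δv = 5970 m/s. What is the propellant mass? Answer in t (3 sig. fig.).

propellant mass ≈ 206 t

Rocket equation: m₀/m_f = exp(Δv / v_e) = exp(5970 / 4330.0) = exp(1.3788) = 3.9699.
m_f = 275 / 3.9699 = 69.2713 t, so propellant = m₀ − m_f = 275 − 69.2713 = 205.7287 t.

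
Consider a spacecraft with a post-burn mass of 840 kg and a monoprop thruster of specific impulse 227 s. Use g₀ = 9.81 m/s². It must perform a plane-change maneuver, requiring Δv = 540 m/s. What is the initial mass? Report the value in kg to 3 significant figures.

v_e = Isp · g₀ = 227 × 9.81 = 2226.9 m/s.
By the Tsiolkovsky rocket equation, m₀/m_f = exp(Δv / v_e) = exp(540 / 2226.9) = exp(0.2425) = 1.2744.
m₀ = m_f × 1.2744 = 840 × 1.2744 = 1,070.5 kg.

initial mass ≈ 1070 kg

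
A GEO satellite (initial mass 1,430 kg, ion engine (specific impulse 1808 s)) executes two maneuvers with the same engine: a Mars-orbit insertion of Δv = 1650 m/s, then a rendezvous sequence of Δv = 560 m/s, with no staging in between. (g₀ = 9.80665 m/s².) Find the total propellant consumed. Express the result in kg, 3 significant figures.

v_e = Isp · g₀ = 1808 × 9.80665 = 17730.4 m/s.
After the first burn: m = 1430 × exp(−1650/17730.4) = 1430 × 0.91114 = 1,302.93 kg.
After the second burn: m = 1,302.93 × exp(−560/17730.4) = 1,302.93 × 0.96891 = 1,262.42 kg.
Total propellant = m₀ − m_final = 1430 − 1,262.42 = 167.58 kg.

total propellant consumed ≈ 168 kg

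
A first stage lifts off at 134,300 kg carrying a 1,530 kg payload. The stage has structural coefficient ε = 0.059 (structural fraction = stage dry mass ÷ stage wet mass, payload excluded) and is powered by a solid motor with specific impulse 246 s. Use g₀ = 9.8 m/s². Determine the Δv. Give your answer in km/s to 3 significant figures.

Stage wet mass = m₀ − payload = 134,300 − 1,530 = 132,770 kg.
Stage dry mass = ε × stage wet mass = 0.059 × 132,770 = 7,833.43 kg.
Burnout mass m_f = stage dry + payload = 7,833.43 + 1,530 = 9,363.43 kg.
v_e = Isp · g₀ = 246 × 9.8 = 2410.8 m/s.
By the Tsiolkovsky rocket equation, Δv = v_e · ln(134,300/9,363.43) = 2410.8 × ln(14.34) = 2410.8 × 2.6633 ≈ 6421 m/s.

Δv ≈ 6.42 km/s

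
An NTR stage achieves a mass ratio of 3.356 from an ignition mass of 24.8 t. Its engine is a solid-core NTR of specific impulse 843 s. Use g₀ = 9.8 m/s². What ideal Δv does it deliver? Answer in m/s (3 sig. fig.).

Δv ≈ 10000 m/s

v_e = Isp · g₀ = 843 × 9.8 = 8261.4 m/s.
From the ideal rocket equation, Δv = v_e · ln(3.356) = 8261.4 × 1.2107 ≈ 10002.5 m/s.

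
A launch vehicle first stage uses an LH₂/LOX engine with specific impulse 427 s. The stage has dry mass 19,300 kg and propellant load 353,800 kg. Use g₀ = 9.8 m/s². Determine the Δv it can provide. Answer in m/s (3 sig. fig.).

Δv ≈ 12400 m/s

v_e = Isp · g₀ = 427 × 9.8 = 4184.6 m/s.
m₀ = m_dry + m_prop = 19,300 + 353,800 = 373,100 kg.
Δv = v_e · ln(m₀/m_f) = 4184.6 × ln(19.33) = 4184.6 × 2.9617 ≈ 12393.7 m/s.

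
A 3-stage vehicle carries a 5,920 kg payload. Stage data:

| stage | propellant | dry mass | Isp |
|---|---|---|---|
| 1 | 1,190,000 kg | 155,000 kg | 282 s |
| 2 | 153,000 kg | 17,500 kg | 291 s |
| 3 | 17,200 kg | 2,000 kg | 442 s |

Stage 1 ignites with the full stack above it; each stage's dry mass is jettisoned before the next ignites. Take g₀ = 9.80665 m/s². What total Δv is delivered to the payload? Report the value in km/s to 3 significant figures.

Δv ≈ 13.4 km/s

Ignition mass of stage 1 = 1,190,000+155,000 + 153,000+17,500 + 17,200+2,000 + 5,920 = 1,540,620 kg.
Stage 1: m₀ = 1,540,620 kg, m_f = 1,540,620 − 1,190,000 = 350,620 kg; Δv = 282×9.80665×ln(4.394) = 2765.5×1.4802 ≈ 4094 m/s.
Stage 2: m₀ = 195,620 kg, m_f = 195,620 − 153,000 = 42,620 kg; Δv = 291×9.80665×ln(4.59) = 2853.7×1.5239 ≈ 4349 m/s.
Stage 3: m₀ = 25,120 kg, m_f = 25,120 − 17,200 = 7,920 kg; Δv = 442×9.80665×ln(3.172) = 4334.5×1.1543 ≈ 5003 m/s.
Total Δv = 4094 + 4349 + 5003 = 13446 m/s.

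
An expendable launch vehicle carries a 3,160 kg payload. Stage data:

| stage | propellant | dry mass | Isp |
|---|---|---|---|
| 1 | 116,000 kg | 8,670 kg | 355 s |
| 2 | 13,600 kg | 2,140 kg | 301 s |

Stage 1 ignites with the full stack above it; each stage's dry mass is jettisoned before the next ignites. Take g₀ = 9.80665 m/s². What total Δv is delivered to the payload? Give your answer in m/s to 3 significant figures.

Ignition mass of stage 1 = 116,000+8,670 + 13,600+2,140 + 3,160 = 143,570 kg.
Stage 1: m₀ = 143,570 kg, m_f = 143,570 − 116,000 = 27,570 kg; Δv = 355×9.80665×ln(5.207) = 3481.4×1.6501 ≈ 5745 m/s.
Stage 2: m₀ = 18,900 kg, m_f = 18,900 − 13,600 = 5,300 kg; Δv = 301×9.80665×ln(3.566) = 2951.8×1.2715 ≈ 3753 m/s.
Total Δv = 5745 + 3753 = 9498 m/s.

Δv ≈ 9500 m/s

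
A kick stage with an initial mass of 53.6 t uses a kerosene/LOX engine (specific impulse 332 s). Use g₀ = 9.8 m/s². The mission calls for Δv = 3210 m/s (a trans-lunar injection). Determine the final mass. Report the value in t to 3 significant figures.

v_e = Isp · g₀ = 332 × 9.8 = 3253.6 m/s.
Rocket equation: m₀/m_f = exp(Δv / v_e) = exp(3210 / 3253.6) = exp(0.9866) = 2.6821.
m_f = m₀ / 2.6821 = 53.6 / 2.6821 = 19.9843 t.

final mass ≈ 20.0 t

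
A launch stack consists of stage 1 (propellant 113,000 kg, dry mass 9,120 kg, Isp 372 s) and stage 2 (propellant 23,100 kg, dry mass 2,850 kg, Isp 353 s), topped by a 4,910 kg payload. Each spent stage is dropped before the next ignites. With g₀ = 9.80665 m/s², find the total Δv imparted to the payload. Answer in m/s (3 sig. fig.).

Ignition mass of stage 1 = 113,000+9,120 + 23,100+2,850 + 4,910 = 152,980 kg.
Stage 1: m₀ = 152,980 kg, m_f = 152,980 − 113,000 = 39,980 kg; Δv = 372×9.80665×ln(3.826) = 3648.1×1.3419 ≈ 4895 m/s.
Stage 2: m₀ = 30,860 kg, m_f = 30,860 − 23,100 = 7,760 kg; Δv = 353×9.80665×ln(3.977) = 3461.7×1.3805 ≈ 4779 m/s.
Total Δv = 4895 + 4779 = 9674 m/s.

Δv ≈ 9670 m/s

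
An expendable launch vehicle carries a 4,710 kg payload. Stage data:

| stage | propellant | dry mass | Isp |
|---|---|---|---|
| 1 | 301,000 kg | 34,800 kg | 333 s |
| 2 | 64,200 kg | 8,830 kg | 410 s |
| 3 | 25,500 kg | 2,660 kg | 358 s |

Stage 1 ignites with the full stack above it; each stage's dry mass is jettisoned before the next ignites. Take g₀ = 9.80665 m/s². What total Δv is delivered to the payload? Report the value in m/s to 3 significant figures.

Ignition mass of stage 1 = 301,000+34,800 + 64,200+8,830 + 25,500+2,660 + 4,710 = 441,700 kg.
Stage 1: m₀ = 441,700 kg, m_f = 441,700 − 301,000 = 140,700 kg; Δv = 333×9.80665×ln(3.139) = 3265.6×1.1440 ≈ 3736 m/s.
Stage 2: m₀ = 105,900 kg, m_f = 105,900 − 64,200 = 41,700 kg; Δv = 410×9.80665×ln(2.54) = 4020.7×0.9320 ≈ 3747 m/s.
Stage 3: m₀ = 32,870 kg, m_f = 32,870 − 25,500 = 7,370 kg; Δv = 358×9.80665×ln(4.46) = 3510.8×1.4951 ≈ 5249 m/s.
Total Δv = 3736 + 3747 + 5249 = 12732 m/s.

Δv ≈ 12700 m/s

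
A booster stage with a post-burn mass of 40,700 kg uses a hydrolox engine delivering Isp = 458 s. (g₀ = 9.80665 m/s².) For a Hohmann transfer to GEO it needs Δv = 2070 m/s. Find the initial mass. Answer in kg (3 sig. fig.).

initial mass ≈ 64500 kg

v_e = Isp · g₀ = 458 × 9.80665 = 4491.4 m/s.
m₀/m_f = exp(Δv / v_e) = exp(2070 / 4491.4) = exp(0.4609) = 1.5855.
m₀ = m_f × 1.5855 = 40,700 × 1.5855 = 64,529.9 kg.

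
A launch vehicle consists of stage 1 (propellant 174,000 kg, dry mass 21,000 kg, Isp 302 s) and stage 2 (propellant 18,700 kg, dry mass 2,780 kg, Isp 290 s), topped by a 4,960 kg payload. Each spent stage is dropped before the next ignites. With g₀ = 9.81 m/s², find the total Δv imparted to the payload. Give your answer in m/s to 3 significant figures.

Δv ≈ 8060 m/s

Ignition mass of stage 1 = 174,000+21,000 + 18,700+2,780 + 4,960 = 221,440 kg.
Stage 1: m₀ = 221,440 kg, m_f = 221,440 − 174,000 = 47,440 kg; Δv = 302×9.81×ln(4.668) = 2962.6×1.5407 ≈ 4564 m/s.
Stage 2: m₀ = 26,440 kg, m_f = 26,440 − 18,700 = 7,740 kg; Δv = 290×9.81×ln(3.416) = 2844.9×1.2285 ≈ 3495 m/s.
Total Δv = 4564 + 3495 = 8059 m/s.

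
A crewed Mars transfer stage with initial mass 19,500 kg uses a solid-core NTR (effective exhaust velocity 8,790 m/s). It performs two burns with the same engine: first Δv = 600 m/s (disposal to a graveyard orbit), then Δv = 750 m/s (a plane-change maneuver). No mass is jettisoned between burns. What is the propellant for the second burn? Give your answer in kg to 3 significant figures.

propellant for the second burn ≈ 1490 kg

After the first burn: m = 19500 × exp(−600/8790.0) = 19500 × 0.93402 = 18,213.4 kg.
After the second burn: m = 18,213.4 × exp(−750/8790.0) = 18,213.4 × 0.91821 = 16,723.7 kg.
Second-burn propellant = 18,213.4 − 16,723.7 = 1,489.7 kg.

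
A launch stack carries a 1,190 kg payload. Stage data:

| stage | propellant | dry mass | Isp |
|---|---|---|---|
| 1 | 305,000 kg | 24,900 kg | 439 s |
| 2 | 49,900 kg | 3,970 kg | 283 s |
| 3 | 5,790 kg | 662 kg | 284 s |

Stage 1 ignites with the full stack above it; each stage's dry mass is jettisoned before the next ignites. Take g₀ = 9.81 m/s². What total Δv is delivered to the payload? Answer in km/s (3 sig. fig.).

Δv ≈ 15.1 km/s

Ignition mass of stage 1 = 305,000+24,900 + 49,900+3,970 + 5,790+662 + 1,190 = 391,412 kg.
Stage 1: m₀ = 391,412 kg, m_f = 391,412 − 305,000 = 86,412 kg; Δv = 439×9.81×ln(4.53) = 4306.6×1.5106 ≈ 6506 m/s.
Stage 2: m₀ = 61,512 kg, m_f = 61,512 − 49,900 = 11,612 kg; Δv = 283×9.81×ln(5.297) = 2776.2×1.6672 ≈ 4629 m/s.
Stage 3: m₀ = 7,642 kg, m_f = 7,642 − 5,790 = 1,852 kg; Δv = 284×9.81×ln(4.126) = 2786.0×1.4174 ≈ 3949 m/s.
Total Δv = 6506 + 4629 + 3949 = 15084 m/s.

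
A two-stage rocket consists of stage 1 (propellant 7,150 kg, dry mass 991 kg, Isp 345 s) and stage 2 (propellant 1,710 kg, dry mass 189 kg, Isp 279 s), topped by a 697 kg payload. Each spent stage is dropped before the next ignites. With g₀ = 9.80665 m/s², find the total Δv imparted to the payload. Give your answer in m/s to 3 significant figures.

Ignition mass of stage 1 = 7,150+991 + 1,710+189 + 697 = 10,737 kg.
Stage 1: m₀ = 10,737 kg, m_f = 10,737 − 7,150 = 3,587 kg; Δv = 345×9.80665×ln(2.993) = 3383.3×1.0964 ≈ 3709 m/s.
Stage 2: m₀ = 2,596 kg, m_f = 2,596 − 1,710 = 886 kg; Δv = 279×9.80665×ln(2.93) = 2736.1×1.0750 ≈ 2941 m/s.
Total Δv = 3709 + 2941 = 6650 m/s.

Δv ≈ 6650 m/s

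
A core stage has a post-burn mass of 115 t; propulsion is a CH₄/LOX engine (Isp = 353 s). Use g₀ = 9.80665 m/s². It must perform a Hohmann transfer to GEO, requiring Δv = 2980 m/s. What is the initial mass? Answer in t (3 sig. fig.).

v_e = Isp · g₀ = 353 × 9.80665 = 3461.7 m/s.
By the Tsiolkovsky rocket equation, m₀/m_f = exp(Δv / v_e) = exp(2980 / 3461.7) = exp(0.8608) = 2.3651.
m₀ = m_f × 2.3651 = 115 × 2.3651 = 271.987 t.

initial mass ≈ 272 t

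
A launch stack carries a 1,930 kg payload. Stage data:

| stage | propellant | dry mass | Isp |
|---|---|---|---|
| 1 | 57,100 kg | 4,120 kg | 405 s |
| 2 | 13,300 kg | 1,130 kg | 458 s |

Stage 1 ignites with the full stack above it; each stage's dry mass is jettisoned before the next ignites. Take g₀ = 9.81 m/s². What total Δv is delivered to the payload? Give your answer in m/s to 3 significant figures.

Ignition mass of stage 1 = 57,100+4,120 + 13,300+1,130 + 1,930 = 77,580 kg.
Stage 1: m₀ = 77,580 kg, m_f = 77,580 − 57,100 = 20,480 kg; Δv = 405×9.81×ln(3.788) = 3973.1×1.3319 ≈ 5292 m/s.
Stage 2: m₀ = 16,360 kg, m_f = 16,360 − 13,300 = 3,060 kg; Δv = 458×9.81×ln(5.346) = 4493.0×1.6764 ≈ 7532 m/s.
Total Δv = 5292 + 7532 = 12824 m/s.

Δv ≈ 12800 m/s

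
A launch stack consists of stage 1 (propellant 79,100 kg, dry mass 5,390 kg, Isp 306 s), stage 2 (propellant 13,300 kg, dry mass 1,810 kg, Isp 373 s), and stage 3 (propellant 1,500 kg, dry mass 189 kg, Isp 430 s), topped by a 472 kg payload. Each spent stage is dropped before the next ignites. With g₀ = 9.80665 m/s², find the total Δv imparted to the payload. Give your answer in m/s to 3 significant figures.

Ignition mass of stage 1 = 79,100+5,390 + 13,300+1,810 + 1,500+189 + 472 = 101,761 kg.
Stage 1: m₀ = 101,761 kg, m_f = 101,761 − 79,100 = 22,661 kg; Δv = 306×9.80665×ln(4.491) = 3000.8×1.5020 ≈ 4507 m/s.
Stage 2: m₀ = 17,271 kg, m_f = 17,271 − 13,300 = 3,971 kg; Δv = 373×9.80665×ln(4.349) = 3657.9×1.4700 ≈ 5377 m/s.
Stage 3: m₀ = 2,161 kg, m_f = 2,161 − 1,500 = 661 kg; Δv = 430×9.80665×ln(3.269) = 4216.9×1.1846 ≈ 4995 m/s.
Total Δv = 4507 + 5377 + 4995 = 14879 m/s.

Δv ≈ 14900 m/s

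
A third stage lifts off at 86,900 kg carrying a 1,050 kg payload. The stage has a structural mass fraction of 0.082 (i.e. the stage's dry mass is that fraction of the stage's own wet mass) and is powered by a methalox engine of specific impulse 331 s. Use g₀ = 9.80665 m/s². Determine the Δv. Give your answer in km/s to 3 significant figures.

Stage wet mass = m₀ − payload = 86,900 − 1,050 = 85,850 kg.
Stage dry mass = ε × stage wet mass = 0.082 × 85,850 = 7,039.7 kg.
Burnout mass m_f = stage dry + payload = 7,039.7 + 1,050 = 8,089.7 kg.
v_e = Isp · g₀ = 331 × 9.80665 = 3246.0 m/s.
Δv = v_e · ln(86,900/8,089.7) = 3246.0 × ln(10.74) = 3246.0 × 2.3742 ≈ 7707 m/s.

Δv ≈ 7.71 km/s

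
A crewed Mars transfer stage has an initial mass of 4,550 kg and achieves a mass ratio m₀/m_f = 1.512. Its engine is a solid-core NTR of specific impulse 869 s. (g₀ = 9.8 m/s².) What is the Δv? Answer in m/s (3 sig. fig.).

Δv ≈ 3520 m/s

v_e = Isp · g₀ = 869 × 9.8 = 8516.2 m/s.
By the Tsiolkovsky rocket equation, Δv = v_e · ln(1.512) = 8516.2 × 0.4134 ≈ 3520.9 m/s.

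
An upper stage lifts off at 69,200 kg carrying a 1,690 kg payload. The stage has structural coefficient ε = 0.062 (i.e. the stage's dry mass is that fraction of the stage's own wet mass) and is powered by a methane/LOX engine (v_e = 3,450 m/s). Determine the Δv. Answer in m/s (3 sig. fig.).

Stage wet mass = m₀ − payload = 69,200 − 1,690 = 67,510 kg.
Stage dry mass = ε × stage wet mass = 0.062 × 67,510 = 4,185.62 kg.
Burnout mass m_f = stage dry + payload = 4,185.62 + 1,690 = 5,875.62 kg.
Rocket equation: Δv = v_e · ln(69,200/5,875.62) = 3450.0 × ln(11.78) = 3450.0 × 2.4662 ≈ 8508 m/s.

Δv ≈ 8510 m/s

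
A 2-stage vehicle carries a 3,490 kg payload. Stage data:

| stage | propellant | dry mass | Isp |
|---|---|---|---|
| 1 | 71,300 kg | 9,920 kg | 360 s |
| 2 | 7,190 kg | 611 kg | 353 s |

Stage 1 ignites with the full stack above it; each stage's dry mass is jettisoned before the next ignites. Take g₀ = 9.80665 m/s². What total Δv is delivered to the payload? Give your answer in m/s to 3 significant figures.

Δv ≈ 8710 m/s

Ignition mass of stage 1 = 71,300+9,920 + 7,190+611 + 3,490 = 92,511 kg.
Stage 1: m₀ = 92,511 kg, m_f = 92,511 − 71,300 = 21,211 kg; Δv = 360×9.80665×ln(4.361) = 3530.4×1.4728 ≈ 5200 m/s.
Stage 2: m₀ = 11,291 kg, m_f = 11,291 − 7,190 = 4,101 kg; Δv = 353×9.80665×ln(2.753) = 3461.7×1.0128 ≈ 3506 m/s.
Total Δv = 5200 + 3506 = 8706 m/s.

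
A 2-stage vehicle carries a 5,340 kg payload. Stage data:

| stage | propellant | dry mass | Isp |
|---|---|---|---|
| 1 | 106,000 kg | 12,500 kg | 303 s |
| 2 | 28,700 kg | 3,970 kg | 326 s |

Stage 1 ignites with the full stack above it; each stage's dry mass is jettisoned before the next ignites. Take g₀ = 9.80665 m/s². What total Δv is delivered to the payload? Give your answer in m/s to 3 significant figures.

Δv ≈ 7860 m/s

Ignition mass of stage 1 = 106,000+12,500 + 28,700+3,970 + 5,340 = 156,510 kg.
Stage 1: m₀ = 156,510 kg, m_f = 156,510 − 106,000 = 50,510 kg; Δv = 303×9.80665×ln(3.099) = 2971.4×1.1309 ≈ 3361 m/s.
Stage 2: m₀ = 38,010 kg, m_f = 38,010 − 28,700 = 9,310 kg; Δv = 326×9.80665×ln(4.083) = 3197.0×1.4068 ≈ 4497 m/s.
Total Δv = 3361 + 4497 = 7858 m/s.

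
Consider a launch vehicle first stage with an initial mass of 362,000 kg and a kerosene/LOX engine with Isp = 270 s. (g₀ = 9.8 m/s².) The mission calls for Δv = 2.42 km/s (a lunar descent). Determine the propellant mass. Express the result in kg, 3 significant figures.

v_e = Isp · g₀ = 270 × 9.8 = 2646.0 m/s.
m₀/m_f = exp(Δv / v_e) = exp(2420 / 2646.0) = exp(0.9146) = 2.4957.
m_f = 362,000 / 2.4957 = 145,049 kg, so propellant = m₀ − m_f = 362,000 − 145,049 = 216,951 kg.

propellant mass ≈ 217000 kg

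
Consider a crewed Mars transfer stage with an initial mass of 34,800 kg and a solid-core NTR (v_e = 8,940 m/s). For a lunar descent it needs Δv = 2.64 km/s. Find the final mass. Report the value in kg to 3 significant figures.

final mass ≈ 25900 kg

By the Tsiolkovsky rocket equation, m₀/m_f = exp(Δv / v_e) = exp(2640 / 8940.0) = exp(0.2953) = 1.3435.
m_f = m₀ / 1.3435 = 34,800 / 1.3435 = 25,902.5 kg.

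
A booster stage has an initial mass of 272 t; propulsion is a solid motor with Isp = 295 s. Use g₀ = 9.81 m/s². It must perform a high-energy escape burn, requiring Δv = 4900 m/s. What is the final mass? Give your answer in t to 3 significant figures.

v_e = Isp · g₀ = 295 × 9.81 = 2894.0 m/s.
Using Δv = v_e ln(m₀/m_f): m₀/m_f = exp(Δv / v_e) = exp(4900 / 2894.0) = exp(1.6932) = 5.4368.
m_f = m₀ / 5.4368 = 272 / 5.4368 = 50.0294 t.

final mass ≈ 50.0 t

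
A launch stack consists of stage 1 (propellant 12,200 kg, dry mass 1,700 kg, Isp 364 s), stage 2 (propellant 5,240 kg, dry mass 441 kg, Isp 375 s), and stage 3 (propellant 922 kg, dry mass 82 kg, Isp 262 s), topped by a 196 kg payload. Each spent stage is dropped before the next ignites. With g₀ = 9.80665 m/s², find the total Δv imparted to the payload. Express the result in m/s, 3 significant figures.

Ignition mass of stage 1 = 12,200+1,700 + 5,240+441 + 922+82 + 196 = 20,781 kg.
Stage 1: m₀ = 20,781 kg, m_f = 20,781 − 12,200 = 8,581 kg; Δv = 364×9.80665×ln(2.422) = 3569.6×0.8845 ≈ 3157 m/s.
Stage 2: m₀ = 6,881 kg, m_f = 6,881 − 5,240 = 1,641 kg; Δv = 375×9.80665×ln(4.193) = 3677.5×1.4335 ≈ 5272 m/s.
Stage 3: m₀ = 1,200 kg, m_f = 1,200 − 922 = 278 kg; Δv = 262×9.80665×ln(4.317) = 2569.3×1.4625 ≈ 3758 m/s.
Total Δv = 3157 + 5272 + 3758 = 12187 m/s.

Δv ≈ 12200 m/s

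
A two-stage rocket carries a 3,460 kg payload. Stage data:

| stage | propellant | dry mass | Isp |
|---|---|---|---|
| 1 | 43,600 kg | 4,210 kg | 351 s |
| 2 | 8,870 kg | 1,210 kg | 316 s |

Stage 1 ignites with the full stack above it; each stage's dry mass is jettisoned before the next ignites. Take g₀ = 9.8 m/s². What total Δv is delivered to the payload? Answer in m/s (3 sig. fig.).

Δv ≈ 7560 m/s

Ignition mass of stage 1 = 43,600+4,210 + 8,870+1,210 + 3,460 = 61,350 kg.
Stage 1: m₀ = 61,350 kg, m_f = 61,350 − 43,600 = 17,750 kg; Δv = 351×9.8×ln(3.456) = 3439.8×1.2402 ≈ 4266 m/s.
Stage 2: m₀ = 13,540 kg, m_f = 13,540 − 8,870 = 4,670 kg; Δv = 316×9.8×ln(2.899) = 3096.8×1.0645 ≈ 3297 m/s.
Total Δv = 4266 + 3297 = 7563 m/s.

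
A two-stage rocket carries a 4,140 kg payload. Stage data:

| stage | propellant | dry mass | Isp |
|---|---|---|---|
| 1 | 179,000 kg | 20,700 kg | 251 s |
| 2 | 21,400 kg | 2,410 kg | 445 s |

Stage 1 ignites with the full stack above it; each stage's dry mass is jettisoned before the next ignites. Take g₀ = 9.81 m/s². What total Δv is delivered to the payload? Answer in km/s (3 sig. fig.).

Ignition mass of stage 1 = 179,000+20,700 + 21,400+2,410 + 4,140 = 227,650 kg.
Stage 1: m₀ = 227,650 kg, m_f = 227,650 − 179,000 = 48,650 kg; Δv = 251×9.81×ln(4.679) = 2462.3×1.5432 ≈ 3800 m/s.
Stage 2: m₀ = 27,950 kg, m_f = 27,950 − 21,400 = 6,550 kg; Δv = 445×9.81×ln(4.267) = 4365.4×1.4510 ≈ 6334 m/s.
Total Δv = 3800 + 6334 = 10134 m/s.

Δv ≈ 10.1 km/s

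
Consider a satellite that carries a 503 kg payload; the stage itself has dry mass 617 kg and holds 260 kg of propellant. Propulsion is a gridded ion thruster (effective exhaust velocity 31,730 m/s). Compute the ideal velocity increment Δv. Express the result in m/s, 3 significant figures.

Δv ≈ 6620 m/s

m₀ = payload + dry + propellant = 503 + 617 + 260 = 1,380 kg.
m_f = payload + dry = 503 + 617 = 1,120 kg.
Δv = v_e · ln(m₀/m_f) = 31730.0 × ln(1.232) = 31730.0 × 0.2088 ≈ 6623.8 m/s.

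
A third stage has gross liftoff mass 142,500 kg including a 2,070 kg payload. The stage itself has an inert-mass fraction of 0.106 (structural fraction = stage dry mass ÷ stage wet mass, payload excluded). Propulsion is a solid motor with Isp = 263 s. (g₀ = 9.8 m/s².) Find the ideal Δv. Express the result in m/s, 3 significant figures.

Stage wet mass = m₀ − payload = 142,500 − 2,070 = 140,430 kg.
Stage dry mass = ε × stage wet mass = 0.106 × 140,430 = 14,885.6 kg.
Burnout mass m_f = stage dry + payload = 14,885.6 + 2,070 = 16,955.6 kg.
v_e = Isp · g₀ = 263 × 9.8 = 2577.4 m/s.
By the Tsiolkovsky rocket equation, Δv = v_e · ln(142,500/16,955.6) = 2577.4 × ln(8.404) = 2577.4 × 2.1287 ≈ 5487 m/s.

Δv ≈ 5490 m/s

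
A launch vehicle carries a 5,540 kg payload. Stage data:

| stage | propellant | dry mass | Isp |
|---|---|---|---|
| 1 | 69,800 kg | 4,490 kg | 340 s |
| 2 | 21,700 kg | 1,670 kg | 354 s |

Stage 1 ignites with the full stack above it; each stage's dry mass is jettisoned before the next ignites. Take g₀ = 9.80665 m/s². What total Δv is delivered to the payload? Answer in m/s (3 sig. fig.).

Δv ≈ 8580 m/s

Ignition mass of stage 1 = 69,800+4,490 + 21,700+1,670 + 5,540 = 103,200 kg.
Stage 1: m₀ = 103,200 kg, m_f = 103,200 − 69,800 = 33,400 kg; Δv = 340×9.80665×ln(3.09) = 3334.3×1.1281 ≈ 3761 m/s.
Stage 2: m₀ = 28,910 kg, m_f = 28,910 − 21,700 = 7,210 kg; Δv = 354×9.80665×ln(4.01) = 3471.6×1.3887 ≈ 4821 m/s.
Total Δv = 3761 + 4821 = 8582 m/s.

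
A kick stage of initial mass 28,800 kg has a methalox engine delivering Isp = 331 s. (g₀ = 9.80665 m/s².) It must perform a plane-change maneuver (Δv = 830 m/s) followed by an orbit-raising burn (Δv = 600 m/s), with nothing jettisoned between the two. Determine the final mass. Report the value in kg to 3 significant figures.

final mass ≈ 18500 kg

v_e = Isp · g₀ = 331 × 9.80665 = 3246.0 m/s.
After the first burn: m = 28800 × exp(−830/3246.0) = 28800 × 0.77437 = 22,301.9 kg.
After the second burn: m = 22,301.9 × exp(−600/3246.0) = 22,301.9 × 0.83123 = 18,538 kg.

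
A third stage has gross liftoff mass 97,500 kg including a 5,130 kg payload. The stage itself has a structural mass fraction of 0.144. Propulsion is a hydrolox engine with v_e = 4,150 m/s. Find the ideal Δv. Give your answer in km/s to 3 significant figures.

Stage wet mass = m₀ − payload = 97,500 − 5,130 = 92,370 kg.
Stage dry mass = ε × stage wet mass = 0.144 × 92,370 = 13,301.3 kg.
Burnout mass m_f = stage dry + payload = 13,301.3 + 5,130 = 18,431.3 kg.
Δv = v_e · ln(97,500/18,431.3) = 4150.0 × ln(5.29) = 4150.0 × 1.6658 ≈ 6913 m/s.

Δv ≈ 6.91 km/s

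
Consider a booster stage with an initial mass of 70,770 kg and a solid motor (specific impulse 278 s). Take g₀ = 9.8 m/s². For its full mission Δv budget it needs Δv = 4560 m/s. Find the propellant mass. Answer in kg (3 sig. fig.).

v_e = Isp · g₀ = 278 × 9.8 = 2724.4 m/s.
m₀/m_f = exp(Δv / v_e) = exp(4560 / 2724.4) = exp(1.6738) = 5.3322.
m_f = 70,770 / 5.3322 = 13,272.2 kg, so propellant = m₀ − m_f = 70,770 − 13,272.2 = 57,497.8 kg.

propellant mass ≈ 57500 kg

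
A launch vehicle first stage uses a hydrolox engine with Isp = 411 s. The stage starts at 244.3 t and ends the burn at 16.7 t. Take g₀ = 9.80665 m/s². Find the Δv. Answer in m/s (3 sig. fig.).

v_e = Isp · g₀ = 411 × 9.80665 = 4030.5 m/s.
From the ideal rocket equation, Δv = v_e · ln(m₀/m_f) = 4030.5 × ln(14.63) = 4030.5 × 2.6830 ≈ 10813.9 m/s.

Δv ≈ 10800 m/s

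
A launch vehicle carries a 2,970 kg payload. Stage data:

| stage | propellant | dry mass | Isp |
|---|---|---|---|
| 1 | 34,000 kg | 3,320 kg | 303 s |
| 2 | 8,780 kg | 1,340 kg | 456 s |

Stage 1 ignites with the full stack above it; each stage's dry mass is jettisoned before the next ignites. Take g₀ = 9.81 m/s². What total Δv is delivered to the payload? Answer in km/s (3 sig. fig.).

Ignition mass of stage 1 = 34,000+3,320 + 8,780+1,340 + 2,970 = 50,410 kg.
Stage 1: m₀ = 50,410 kg, m_f = 50,410 − 34,000 = 16,410 kg; Δv = 303×9.81×ln(3.072) = 2972.4×1.1223 ≈ 3336 m/s.
Stage 2: m₀ = 13,090 kg, m_f = 13,090 − 8,780 = 4,310 kg; Δv = 456×9.81×ln(3.037) = 4473.4×1.1109 ≈ 4970 m/s.
Total Δv = 3336 + 4970 = 8306 m/s.

Δv ≈ 8.31 km/s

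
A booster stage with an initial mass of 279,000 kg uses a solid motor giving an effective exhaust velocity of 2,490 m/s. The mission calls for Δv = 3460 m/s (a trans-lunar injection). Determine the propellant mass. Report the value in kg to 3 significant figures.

Using Δv = v_e ln(m₀/m_f): m₀/m_f = exp(Δv / v_e) = exp(3460 / 2490.0) = exp(1.3896) = 4.0131.
m_f = 279,000 / 4.0131 = 69,522.3 kg, so propellant = m₀ − m_f = 279,000 − 69,522.3 = 209,477.7 kg.

propellant mass ≈ 209000 kg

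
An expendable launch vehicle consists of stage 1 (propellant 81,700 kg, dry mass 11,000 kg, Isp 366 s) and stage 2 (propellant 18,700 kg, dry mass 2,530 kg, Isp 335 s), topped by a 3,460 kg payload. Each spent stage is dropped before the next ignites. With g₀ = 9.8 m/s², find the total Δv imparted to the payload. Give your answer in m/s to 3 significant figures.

Ignition mass of stage 1 = 81,700+11,000 + 18,700+2,530 + 3,460 = 117,390 kg.
Stage 1: m₀ = 117,390 kg, m_f = 117,390 − 81,700 = 35,690 kg; Δv = 366×9.8×ln(3.289) = 3586.8×1.1906 ≈ 4271 m/s.
Stage 2: m₀ = 24,690 kg, m_f = 24,690 − 18,700 = 5,990 kg; Δv = 335×9.8×ln(4.122) = 3283.0×1.4163 ≈ 4650 m/s.
Total Δv = 4271 + 4650 = 8921 m/s.

Δv ≈ 8920 m/s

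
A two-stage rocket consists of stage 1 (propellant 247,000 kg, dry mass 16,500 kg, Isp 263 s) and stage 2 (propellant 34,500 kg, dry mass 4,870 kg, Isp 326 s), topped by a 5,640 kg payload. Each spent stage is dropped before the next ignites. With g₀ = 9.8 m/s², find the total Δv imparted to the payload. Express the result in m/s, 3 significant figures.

Ignition mass of stage 1 = 247,000+16,500 + 34,500+4,870 + 5,640 = 308,510 kg.
Stage 1: m₀ = 308,510 kg, m_f = 308,510 − 247,000 = 61,510 kg; Δv = 263×9.8×ln(5.016) = 2577.4×1.6126 ≈ 4156 m/s.
Stage 2: m₀ = 45,010 kg, m_f = 45,010 − 34,500 = 10,510 kg; Δv = 326×9.8×ln(4.283) = 3194.8×1.4546 ≈ 4647 m/s.
Total Δv = 4156 + 4647 = 8803 m/s.

Δv ≈ 8800 m/s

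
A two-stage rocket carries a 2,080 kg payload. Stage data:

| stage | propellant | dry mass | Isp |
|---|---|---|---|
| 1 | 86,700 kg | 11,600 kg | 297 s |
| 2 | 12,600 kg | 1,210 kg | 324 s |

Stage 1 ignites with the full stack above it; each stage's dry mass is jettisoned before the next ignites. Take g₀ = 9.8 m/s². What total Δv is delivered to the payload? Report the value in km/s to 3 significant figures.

Ignition mass of stage 1 = 86,700+11,600 + 12,600+1,210 + 2,080 = 114,190 kg.
Stage 1: m₀ = 114,190 kg, m_f = 114,190 − 86,700 = 27,490 kg; Δv = 297×9.8×ln(4.154) = 2910.6×1.4240 ≈ 4145 m/s.
Stage 2: m₀ = 15,890 kg, m_f = 15,890 − 12,600 = 3,290 kg; Δv = 324×9.8×ln(4.83) = 3175.2×1.5748 ≈ 5000 m/s.
Total Δv = 4145 + 5000 = 9145 m/s.

Δv ≈ 9.15 km/s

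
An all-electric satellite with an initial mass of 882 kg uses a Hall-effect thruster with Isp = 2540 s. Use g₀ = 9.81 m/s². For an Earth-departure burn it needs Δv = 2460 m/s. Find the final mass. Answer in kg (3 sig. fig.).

final mass ≈ 799 kg

v_e = Isp · g₀ = 2540 × 9.81 = 24917.4 m/s.
Rocket equation: m₀/m_f = exp(Δv / v_e) = exp(2460 / 24917.4) = exp(0.0987) = 1.1038.
m_f = m₀ / 1.1038 = 882 / 1.1038 = 799.058 kg.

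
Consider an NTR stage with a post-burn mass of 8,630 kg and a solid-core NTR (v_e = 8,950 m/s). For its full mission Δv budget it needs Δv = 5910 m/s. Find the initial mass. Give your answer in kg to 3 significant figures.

initial mass ≈ 16700 kg

From the ideal rocket equation, m₀/m_f = exp(Δv / v_e) = exp(5910 / 8950.0) = exp(0.6603) = 1.9354.
m₀ = m_f × 1.9354 = 8,630 × 1.9354 = 16,702.5 kg.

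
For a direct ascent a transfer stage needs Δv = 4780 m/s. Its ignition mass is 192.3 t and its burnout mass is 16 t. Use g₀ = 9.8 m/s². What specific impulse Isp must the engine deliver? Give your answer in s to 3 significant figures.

Isp ≈ 196 s

ln(m₀/m_f) = ln(192300/16000) = ln(12.02) = 2.4865.
v_e = Δv / ln(m₀/m_f) = 4780 / 2.4865 = 1922.4 m/s.
Isp = v_e / g₀ = 1922.4 / 9.8 = 196.2 s.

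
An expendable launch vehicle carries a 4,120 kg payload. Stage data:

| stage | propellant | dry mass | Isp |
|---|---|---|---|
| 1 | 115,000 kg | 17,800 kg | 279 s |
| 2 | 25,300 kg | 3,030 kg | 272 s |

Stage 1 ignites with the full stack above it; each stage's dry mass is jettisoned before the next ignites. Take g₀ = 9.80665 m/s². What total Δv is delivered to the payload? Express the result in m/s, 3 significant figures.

Ignition mass of stage 1 = 115,000+17,800 + 25,300+3,030 + 4,120 = 165,250 kg.
Stage 1: m₀ = 165,250 kg, m_f = 165,250 − 115,000 = 50,250 kg; Δv = 279×9.80665×ln(3.289) = 2736.1×1.1904 ≈ 3257 m/s.
Stage 2: m₀ = 32,450 kg, m_f = 32,450 − 25,300 = 7,150 kg; Δv = 272×9.80665×ln(4.538) = 2667.4×1.5126 ≈ 4035 m/s.
Total Δv = 3257 + 4035 = 7292 m/s.

Δv ≈ 7290 m/s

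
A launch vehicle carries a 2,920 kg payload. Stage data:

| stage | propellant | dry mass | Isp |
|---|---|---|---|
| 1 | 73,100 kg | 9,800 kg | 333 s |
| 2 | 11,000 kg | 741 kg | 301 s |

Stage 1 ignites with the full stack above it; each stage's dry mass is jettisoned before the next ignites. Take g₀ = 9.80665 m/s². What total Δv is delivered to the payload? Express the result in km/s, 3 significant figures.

Δv ≈ 8.61 km/s

Ignition mass of stage 1 = 73,100+9,800 + 11,000+741 + 2,920 = 97,561 kg.
Stage 1: m₀ = 97,561 kg, m_f = 97,561 − 73,100 = 24,461 kg; Δv = 333×9.80665×ln(3.988) = 3265.6×1.3834 ≈ 4518 m/s.
Stage 2: m₀ = 14,661 kg, m_f = 14,661 − 11,000 = 3,661 kg; Δv = 301×9.80665×ln(4.005) = 2951.8×1.3875 ≈ 4095 m/s.
Total Δv = 4518 + 4095 = 8613 m/s.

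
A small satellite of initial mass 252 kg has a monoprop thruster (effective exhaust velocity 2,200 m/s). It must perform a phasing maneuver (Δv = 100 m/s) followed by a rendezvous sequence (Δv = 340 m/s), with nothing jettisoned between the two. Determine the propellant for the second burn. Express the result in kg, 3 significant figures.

After the first burn: m = 252 × exp(−100/2200.0) = 252 × 0.95556 = 240.801 kg.
After the second burn: m = 240.801 × exp(−340/2200.0) = 240.801 × 0.85680 = 206.318 kg.
Second-burn propellant = 240.801 − 206.318 = 34.483 kg.

propellant for the second burn ≈ 34.5 kg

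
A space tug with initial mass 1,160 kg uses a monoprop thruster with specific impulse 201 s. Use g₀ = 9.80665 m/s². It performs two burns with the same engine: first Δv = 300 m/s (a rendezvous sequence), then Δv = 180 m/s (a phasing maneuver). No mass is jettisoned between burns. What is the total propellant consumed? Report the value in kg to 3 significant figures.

total propellant consumed ≈ 251 kg

v_e = Isp · g₀ = 201 × 9.80665 = 1971.1 m/s.
After the first burn: m = 1160 × exp(−300/1971.1) = 1160 × 0.85882 = 996.231 kg.
After the second burn: m = 996.231 × exp(−180/1971.1) = 996.231 × 0.91273 = 909.29 kg.
Total propellant = m₀ − m_final = 1160 − 909.29 = 250.71 kg.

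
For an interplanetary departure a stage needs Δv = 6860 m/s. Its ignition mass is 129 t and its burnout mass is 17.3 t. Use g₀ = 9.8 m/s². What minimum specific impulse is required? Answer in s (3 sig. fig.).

ln(m₀/m_f) = ln(129000/17300) = ln(7.457) = 2.0091.
Using Δv = v_e ln(m₀/m_f): v_e = Δv / ln(m₀/m_f) = 6860 / 2.0091 = 3414.5 m/s.
Isp = v_e / g₀ = 3414.5 / 9.8 = 348.4 s.

Isp ≈ 348 s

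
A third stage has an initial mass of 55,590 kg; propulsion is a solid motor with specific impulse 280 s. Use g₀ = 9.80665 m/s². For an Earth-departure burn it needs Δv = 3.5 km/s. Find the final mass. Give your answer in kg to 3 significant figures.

final mass ≈ 15500 kg

v_e = Isp · g₀ = 280 × 9.80665 = 2745.9 m/s.
m₀/m_f = exp(Δv / v_e) = exp(3500 / 2745.9) = exp(1.2746) = 3.5774.
m_f = m₀ / 3.5774 = 55,590 / 3.5774 = 15,539.2 kg.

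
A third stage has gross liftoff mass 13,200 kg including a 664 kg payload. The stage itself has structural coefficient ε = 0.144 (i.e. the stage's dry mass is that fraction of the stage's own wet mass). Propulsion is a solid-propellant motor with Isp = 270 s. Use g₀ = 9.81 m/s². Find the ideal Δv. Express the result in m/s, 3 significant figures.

Stage wet mass = m₀ − payload = 13,200 − 664 = 12,536 kg.
Stage dry mass = ε × stage wet mass = 0.144 × 12,536 = 1,805.18 kg.
Burnout mass m_f = stage dry + payload = 1,805.18 + 664 = 2,469.18 kg.
v_e = Isp · g₀ = 270 × 9.81 = 2648.7 m/s.
From the ideal rocket equation, Δv = v_e · ln(13,200/2,469.18) = 2648.7 × ln(5.346) = 2648.7 × 1.6763 ≈ 4440 m/s.

Δv ≈ 4440 m/s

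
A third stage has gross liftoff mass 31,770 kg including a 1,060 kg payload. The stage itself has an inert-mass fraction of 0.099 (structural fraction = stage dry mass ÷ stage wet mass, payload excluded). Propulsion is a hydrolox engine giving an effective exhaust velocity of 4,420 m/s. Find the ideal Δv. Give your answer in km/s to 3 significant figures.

Δv ≈ 9.05 km/s

Stage wet mass = m₀ − payload = 31,770 − 1,060 = 30,710 kg.
Stage dry mass = ε × stage wet mass = 0.099 × 30,710 = 3,040.29 kg.
Burnout mass m_f = stage dry + payload = 3,040.29 + 1,060 = 4,100.29 kg.
Rocket equation: Δv = v_e · ln(31,770/4,100.29) = 4420.0 × ln(7.748) = 4420.0 × 2.0475 ≈ 9050 m/s.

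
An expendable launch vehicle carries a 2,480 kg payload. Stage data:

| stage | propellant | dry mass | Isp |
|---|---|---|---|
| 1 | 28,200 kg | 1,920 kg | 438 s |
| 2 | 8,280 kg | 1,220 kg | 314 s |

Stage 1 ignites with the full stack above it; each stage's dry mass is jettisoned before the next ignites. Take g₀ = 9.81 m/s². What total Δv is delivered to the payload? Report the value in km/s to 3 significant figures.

Ignition mass of stage 1 = 28,200+1,920 + 8,280+1,220 + 2,480 = 42,100 kg.
Stage 1: m₀ = 42,100 kg, m_f = 42,100 − 28,200 = 13,900 kg; Δv = 438×9.81×ln(3.029) = 4296.8×1.1082 ≈ 4762 m/s.
Stage 2: m₀ = 11,980 kg, m_f = 11,980 − 8,280 = 3,700 kg; Δv = 314×9.81×ln(3.238) = 3080.3×1.1749 ≈ 3619 m/s.
Total Δv = 4762 + 3619 = 8381 m/s.

Δv ≈ 8.38 km/s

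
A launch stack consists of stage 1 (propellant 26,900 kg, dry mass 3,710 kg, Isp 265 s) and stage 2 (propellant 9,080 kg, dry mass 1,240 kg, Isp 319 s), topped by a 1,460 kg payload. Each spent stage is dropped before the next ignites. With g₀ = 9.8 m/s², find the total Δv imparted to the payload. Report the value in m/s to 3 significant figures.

Δv ≈ 7220 m/s

Ignition mass of stage 1 = 26,900+3,710 + 9,080+1,240 + 1,460 = 42,390 kg.
Stage 1: m₀ = 42,390 kg, m_f = 42,390 − 26,900 = 15,490 kg; Δv = 265×9.8×ln(2.737) = 2597.0×1.0067 ≈ 2614 m/s.
Stage 2: m₀ = 11,780 kg, m_f = 11,780 − 9,080 = 2,700 kg; Δv = 319×9.8×ln(4.363) = 3126.2×1.4732 ≈ 4605 m/s.
Total Δv = 2614 + 4605 = 7219 m/s.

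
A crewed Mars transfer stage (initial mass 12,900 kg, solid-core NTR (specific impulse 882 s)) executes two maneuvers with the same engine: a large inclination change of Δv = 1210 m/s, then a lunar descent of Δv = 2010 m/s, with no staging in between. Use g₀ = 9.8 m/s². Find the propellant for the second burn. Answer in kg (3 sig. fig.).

v_e = Isp · g₀ = 882 × 9.8 = 8643.6 m/s.
After the first burn: m = 12900 × exp(−1210/8643.6) = 12900 × 0.86937 = 11,214.9 kg.
After the second burn: m = 11,214.9 × exp(−2010/8643.6) = 11,214.9 × 0.79252 = 8,888.03 kg.
Second-burn propellant = 11,214.9 − 8,888.03 = 2,326.87 kg.

propellant for the second burn ≈ 2330 kg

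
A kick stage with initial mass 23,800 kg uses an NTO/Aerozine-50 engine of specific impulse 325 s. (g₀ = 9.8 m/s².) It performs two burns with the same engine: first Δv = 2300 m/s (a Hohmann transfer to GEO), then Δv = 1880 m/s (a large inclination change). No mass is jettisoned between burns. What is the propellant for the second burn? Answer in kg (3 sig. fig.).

propellant for the second burn ≈ 5150 kg

v_e = Isp · g₀ = 325 × 9.8 = 3185.0 m/s.
After the first burn: m = 23800 × exp(−2300/3185.0) = 23800 × 0.48571 = 11,559.9 kg.
After the second burn: m = 11,559.9 × exp(−1880/3185.0) = 11,559.9 × 0.55418 = 6,406.27 kg.
Second-burn propellant = 11,559.9 − 6,406.27 = 5,153.63 kg.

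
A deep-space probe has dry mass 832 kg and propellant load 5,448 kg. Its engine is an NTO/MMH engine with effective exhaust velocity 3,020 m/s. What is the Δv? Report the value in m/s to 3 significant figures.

m₀ = m_dry + m_prop = 832 + 5,448 = 6,280 kg.
From the ideal rocket equation, Δv = v_e · ln(m₀/m_f) = 3020.0 × ln(7.548) = 3020.0 × 2.0213 ≈ 6104.3 m/s.

Δv ≈ 6100 m/s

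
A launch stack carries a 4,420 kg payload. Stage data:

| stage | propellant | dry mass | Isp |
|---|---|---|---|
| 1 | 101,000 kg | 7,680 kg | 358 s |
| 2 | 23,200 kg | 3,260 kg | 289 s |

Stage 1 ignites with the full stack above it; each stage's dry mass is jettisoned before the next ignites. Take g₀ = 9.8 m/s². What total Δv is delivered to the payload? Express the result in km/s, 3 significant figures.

Ignition mass of stage 1 = 101,000+7,680 + 23,200+3,260 + 4,420 = 139,560 kg.
Stage 1: m₀ = 139,560 kg, m_f = 139,560 − 101,000 = 38,560 kg; Δv = 358×9.8×ln(3.619) = 3508.4×1.2863 ≈ 4513 m/s.
Stage 2: m₀ = 30,880 kg, m_f = 30,880 − 23,200 = 7,680 kg; Δv = 289×9.8×ln(4.021) = 2832.2×1.3915 ≈ 3941 m/s.
Total Δv = 4513 + 3941 = 8454 m/s.

Δv ≈ 8.45 km/s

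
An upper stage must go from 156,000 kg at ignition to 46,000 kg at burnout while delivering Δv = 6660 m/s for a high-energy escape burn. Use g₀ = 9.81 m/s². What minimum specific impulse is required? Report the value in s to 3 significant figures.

ln(m₀/m_f) = ln(156000/46000) = ln(3.391) = 1.2212.
By the Tsiolkovsky rocket equation, v_e = Δv / ln(m₀/m_f) = 6660 / 1.2212 = 5453.6 m/s.
Isp = v_e / g₀ = 5453.6 / 9.81 = 555.9 s.

Isp ≈ 556 s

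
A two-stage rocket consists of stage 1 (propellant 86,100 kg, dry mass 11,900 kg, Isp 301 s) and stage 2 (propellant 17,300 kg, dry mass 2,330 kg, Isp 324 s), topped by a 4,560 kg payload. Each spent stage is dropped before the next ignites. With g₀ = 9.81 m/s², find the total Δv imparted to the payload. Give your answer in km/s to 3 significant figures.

Δv ≈ 7.59 km/s

Ignition mass of stage 1 = 86,100+11,900 + 17,300+2,330 + 4,560 = 122,190 kg.
Stage 1: m₀ = 122,190 kg, m_f = 122,190 − 86,100 = 36,090 kg; Δv = 301×9.81×ln(3.386) = 2952.8×1.2196 ≈ 3601 m/s.
Stage 2: m₀ = 24,190 kg, m_f = 24,190 − 17,300 = 6,890 kg; Δv = 324×9.81×ln(3.511) = 3178.4×1.2559 ≈ 3992 m/s.
Total Δv = 3601 + 3992 = 7593 m/s.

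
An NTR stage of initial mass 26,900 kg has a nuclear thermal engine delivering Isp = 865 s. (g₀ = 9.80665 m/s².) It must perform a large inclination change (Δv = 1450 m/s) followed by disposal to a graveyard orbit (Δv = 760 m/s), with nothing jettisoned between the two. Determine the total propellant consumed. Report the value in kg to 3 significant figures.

total propellant consumed ≈ 6170 kg

v_e = Isp · g₀ = 865 × 9.80665 = 8482.8 m/s.
After the first burn: m = 26900 × exp(−1450/8482.8) = 26900 × 0.84288 = 22,673.5 kg.
After the second burn: m = 22,673.5 × exp(−760/8482.8) = 22,673.5 × 0.91430 = 20,730.4 kg.
Total propellant = m₀ − m_final = 26900 − 20,730.4 = 6,169.6 kg.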